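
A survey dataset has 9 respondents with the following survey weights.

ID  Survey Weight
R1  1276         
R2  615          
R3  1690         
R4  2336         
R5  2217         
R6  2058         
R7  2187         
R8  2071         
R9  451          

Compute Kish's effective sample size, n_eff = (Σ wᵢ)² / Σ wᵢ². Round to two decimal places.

7.72

Σ wᵢ = 1276 + 615 + 1690 + 2336 + 2217 + 2058 + 2187 + 2071 + 451 = 14901
Σ wᵢ² = 1628176 + 378225 + 2856100 + 5456896 + 4915089 + 4235364 + 4782969 + 4289041 + 203401 = 28745261
n_eff = 14901² / 28745261 = 222039801 / 28745261 = 7.7243968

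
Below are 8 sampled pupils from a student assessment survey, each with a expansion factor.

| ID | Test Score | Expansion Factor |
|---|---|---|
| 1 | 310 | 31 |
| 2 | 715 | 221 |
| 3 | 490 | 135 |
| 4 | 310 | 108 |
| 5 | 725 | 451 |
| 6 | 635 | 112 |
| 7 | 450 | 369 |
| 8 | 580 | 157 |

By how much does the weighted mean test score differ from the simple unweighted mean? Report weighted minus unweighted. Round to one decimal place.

Unweighted sum = 310 + 715 + 490 + 310 + 725 + 635 + 450 + 580 = 4215
Unweighted mean = 4215 / 8 = 526.875
Weighted sum = 922460
Sum of weights = 31 + 221 + 135 + 108 + 451 + 112 + 369 + 157 = 1584
Weighted mean = 922460 / 1584 = 582.36111
Difference (weighted minus unweighted) = 55.486111

55.5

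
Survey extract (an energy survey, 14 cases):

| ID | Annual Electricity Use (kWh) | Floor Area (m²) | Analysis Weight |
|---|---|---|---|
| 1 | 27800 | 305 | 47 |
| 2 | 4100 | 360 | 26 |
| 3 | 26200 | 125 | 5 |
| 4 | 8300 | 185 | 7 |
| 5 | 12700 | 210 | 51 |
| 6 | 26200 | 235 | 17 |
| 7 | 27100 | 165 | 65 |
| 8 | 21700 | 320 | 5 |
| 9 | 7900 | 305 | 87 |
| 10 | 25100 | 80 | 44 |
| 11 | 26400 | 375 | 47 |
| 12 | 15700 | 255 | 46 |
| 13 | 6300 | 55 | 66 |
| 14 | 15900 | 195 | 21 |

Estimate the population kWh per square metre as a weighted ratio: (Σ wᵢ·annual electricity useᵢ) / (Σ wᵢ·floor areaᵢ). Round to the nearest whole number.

Σ wᵢ·y = 9069800
Σ wᵢ·x = 119780
Ratio = 9069800 / 119780 = 75.720488

76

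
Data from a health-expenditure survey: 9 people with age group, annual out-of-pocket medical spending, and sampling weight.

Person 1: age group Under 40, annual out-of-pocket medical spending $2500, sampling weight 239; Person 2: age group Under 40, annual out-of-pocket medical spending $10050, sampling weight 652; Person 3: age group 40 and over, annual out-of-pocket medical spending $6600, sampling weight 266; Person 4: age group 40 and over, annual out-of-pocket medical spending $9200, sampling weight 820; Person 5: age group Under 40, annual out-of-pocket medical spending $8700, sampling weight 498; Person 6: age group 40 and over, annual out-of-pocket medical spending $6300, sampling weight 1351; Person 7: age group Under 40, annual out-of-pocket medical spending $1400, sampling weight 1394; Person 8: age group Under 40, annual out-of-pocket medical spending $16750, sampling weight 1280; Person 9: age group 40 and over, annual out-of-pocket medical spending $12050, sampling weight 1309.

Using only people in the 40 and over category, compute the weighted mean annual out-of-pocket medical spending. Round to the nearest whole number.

8965

40 and over rows: 3, 4, 6, 9
Weighted sum = 33584350
Sum of weights = 266 + 820 + 1351 + 1309 = 3746
Weighted mean = 33584350 / 3746 = 8965.3897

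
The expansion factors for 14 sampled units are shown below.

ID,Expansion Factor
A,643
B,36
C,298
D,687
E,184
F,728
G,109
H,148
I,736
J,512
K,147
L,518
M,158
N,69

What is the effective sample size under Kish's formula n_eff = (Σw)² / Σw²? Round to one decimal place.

9.2

Σ wᵢ = 4973
Σ wᵢ² = 2696641
n_eff = 4973² / 2696641 = 24730729 / 2696641 = 9.1709386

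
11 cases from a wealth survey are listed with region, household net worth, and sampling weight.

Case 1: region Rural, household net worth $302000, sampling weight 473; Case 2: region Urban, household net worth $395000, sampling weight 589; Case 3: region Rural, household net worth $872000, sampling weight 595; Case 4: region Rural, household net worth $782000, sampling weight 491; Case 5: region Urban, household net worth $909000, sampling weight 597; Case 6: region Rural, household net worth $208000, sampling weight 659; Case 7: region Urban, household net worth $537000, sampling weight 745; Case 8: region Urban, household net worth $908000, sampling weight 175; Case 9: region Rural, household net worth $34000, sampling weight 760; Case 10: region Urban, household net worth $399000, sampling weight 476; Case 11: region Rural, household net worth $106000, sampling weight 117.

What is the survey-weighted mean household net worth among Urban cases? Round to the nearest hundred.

590300

Urban rows: 2, 5, 7, 8, 10
Weighted sum = 1524217000
Sum of weights = 589 + 597 + 745 + 175 + 476 = 2582
Weighted mean = 1524217000 / 2582 = 590324.17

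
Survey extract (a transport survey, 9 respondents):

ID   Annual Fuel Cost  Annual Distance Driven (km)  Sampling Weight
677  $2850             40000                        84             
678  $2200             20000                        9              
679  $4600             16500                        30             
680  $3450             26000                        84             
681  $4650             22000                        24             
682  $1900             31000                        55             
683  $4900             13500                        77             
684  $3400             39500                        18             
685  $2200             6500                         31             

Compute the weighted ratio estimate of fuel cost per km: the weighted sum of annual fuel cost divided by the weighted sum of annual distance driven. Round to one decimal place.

0.1

Σ wᵢ·y = 2850×84 + 2200×9 + 4600×30 + 3450×84 + 4650×24 + 1900×55 + 4900×77 + 3400×18 + 2200×31
  = 239400 + 19800 + 138000 + 289800 + 111600 + 104500 + 377300 + 61200 + 68200 = 1409800
Σ wᵢ·x = 40000×84 + 20000×9 + 16500×30 + 26000×84 + 22000×24 + 31000×55 + 13500×77 + 39500×18 + 6500×31
  = 3360000 + 180000 + 495000 + 2184000 + 528000 + 1705000 + 1039500 + 711000 + 201500 = 10404000
Ratio = 1409800 / 10404000 = 0.13550557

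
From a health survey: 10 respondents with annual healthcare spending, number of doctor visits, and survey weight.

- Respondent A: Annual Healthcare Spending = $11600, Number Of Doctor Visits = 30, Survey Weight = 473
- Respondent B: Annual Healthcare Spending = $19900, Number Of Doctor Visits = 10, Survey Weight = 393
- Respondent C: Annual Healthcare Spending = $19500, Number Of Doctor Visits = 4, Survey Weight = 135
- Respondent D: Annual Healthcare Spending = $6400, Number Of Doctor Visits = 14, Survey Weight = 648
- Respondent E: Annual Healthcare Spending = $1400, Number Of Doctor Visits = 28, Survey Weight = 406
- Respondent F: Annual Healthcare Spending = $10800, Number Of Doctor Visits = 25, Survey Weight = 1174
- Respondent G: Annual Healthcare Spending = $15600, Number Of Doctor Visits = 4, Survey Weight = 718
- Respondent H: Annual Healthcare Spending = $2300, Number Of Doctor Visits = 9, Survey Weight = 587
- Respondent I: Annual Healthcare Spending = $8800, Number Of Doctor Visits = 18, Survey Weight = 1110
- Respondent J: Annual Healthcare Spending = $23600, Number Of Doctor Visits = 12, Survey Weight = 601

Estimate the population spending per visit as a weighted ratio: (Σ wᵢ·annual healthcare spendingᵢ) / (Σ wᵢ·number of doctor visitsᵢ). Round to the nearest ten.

Σ wᵢ·y = 69837300
Σ wᵢ·x = 30×473 + 10×393 + 4×135 + 14×648 + 28×406 + 25×1174 + 4×718 + 9×587 + 18×1110 + 12×601
  = 103797
Ratio = 69837300 / 103797 = 672.8258

670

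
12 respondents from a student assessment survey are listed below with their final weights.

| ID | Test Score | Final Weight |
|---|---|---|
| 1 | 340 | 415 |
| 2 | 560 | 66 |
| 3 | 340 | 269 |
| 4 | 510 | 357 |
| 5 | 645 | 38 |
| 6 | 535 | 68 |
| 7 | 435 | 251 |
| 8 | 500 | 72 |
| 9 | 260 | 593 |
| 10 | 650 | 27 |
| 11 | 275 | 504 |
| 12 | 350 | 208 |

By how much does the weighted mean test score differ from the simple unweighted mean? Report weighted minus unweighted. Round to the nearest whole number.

Unweighted sum = 340 + 560 + 340 + 510 + 645 + 535 + 435 + 500 + 260 + 650 + 275 + 350 = 5400
Unweighted mean = 5400 / 12 = 450
Weighted sum = 340×415 + 560×66 + 340×269 + 510×357 + 645×38 + 535×68 + 435×251 + 500×72 + 260×593 + 650×27 + 275×504 + 350×208
  = 141100 + 36960 + 91460 + 182070 + 24510 + 36380 + 109185 + 36000 + 154180 + 17550 + 138600 + 72800 = 1040795
Sum of weights = 2868
Weighted mean = 1040795 / 2868 = 362.89923
Difference (weighted minus unweighted) = -87.100767

-87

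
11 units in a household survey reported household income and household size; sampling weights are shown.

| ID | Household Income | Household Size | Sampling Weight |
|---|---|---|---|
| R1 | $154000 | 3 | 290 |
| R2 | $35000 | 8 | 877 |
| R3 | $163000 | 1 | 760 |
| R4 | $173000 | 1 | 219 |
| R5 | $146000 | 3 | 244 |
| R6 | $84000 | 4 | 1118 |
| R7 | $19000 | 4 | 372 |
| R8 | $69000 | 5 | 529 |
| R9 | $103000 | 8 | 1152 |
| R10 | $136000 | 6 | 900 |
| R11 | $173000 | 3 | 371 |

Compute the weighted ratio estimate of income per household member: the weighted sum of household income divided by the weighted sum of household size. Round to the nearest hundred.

Σ wᵢ·y = 154000×290 + 35000×877 + 163000×760 + 173000×219 + 146000×244 + 84000×1118 + 19000×372 + 69000×529 + 103000×1152 + 136000×900 + 173000×371
  = 44660000 + 30695000 + 123880000 + 37887000 + 35624000 + 93912000 + 7068000 + 36501000 + 118656000 + 122400000 + 64183000 = 715466000
Σ wᵢ·x = 33931
Ratio = 715466000 / 33931 = 21085.91

21100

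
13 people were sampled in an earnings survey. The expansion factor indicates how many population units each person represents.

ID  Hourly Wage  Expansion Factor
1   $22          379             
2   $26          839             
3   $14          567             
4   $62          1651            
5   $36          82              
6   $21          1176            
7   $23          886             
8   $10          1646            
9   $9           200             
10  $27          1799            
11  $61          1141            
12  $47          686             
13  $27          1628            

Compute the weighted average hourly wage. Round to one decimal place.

Weighted sum = 401110
Sum of weights = 12680
Weighted mean = 401110 / 12680 = 31.633281

31.6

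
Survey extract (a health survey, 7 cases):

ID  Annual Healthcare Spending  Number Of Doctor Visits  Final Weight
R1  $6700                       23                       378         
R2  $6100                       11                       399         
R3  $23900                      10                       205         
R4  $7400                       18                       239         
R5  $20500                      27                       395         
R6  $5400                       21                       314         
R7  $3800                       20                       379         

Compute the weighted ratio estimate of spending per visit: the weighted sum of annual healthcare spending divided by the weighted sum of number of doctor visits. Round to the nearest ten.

Σ wᵢ·y = 6700×378 + 6100×399 + 23900×205 + 7400×239 + 20500×395 + 5400×314 + 3800×379
  = 2532600 + 2433900 + 4899500 + 1768600 + 8097500 + 1695600 + 1440200 = 22867900
Σ wᵢ·x = 23×378 + 11×399 + 10×205 + 18×239 + 27×395 + 21×314 + 20×379
  = 8694 + 4389 + 2050 + 4302 + 10665 + 6594 + 7580 = 44274
Ratio = 22867900 / 44274 = 516.50856

520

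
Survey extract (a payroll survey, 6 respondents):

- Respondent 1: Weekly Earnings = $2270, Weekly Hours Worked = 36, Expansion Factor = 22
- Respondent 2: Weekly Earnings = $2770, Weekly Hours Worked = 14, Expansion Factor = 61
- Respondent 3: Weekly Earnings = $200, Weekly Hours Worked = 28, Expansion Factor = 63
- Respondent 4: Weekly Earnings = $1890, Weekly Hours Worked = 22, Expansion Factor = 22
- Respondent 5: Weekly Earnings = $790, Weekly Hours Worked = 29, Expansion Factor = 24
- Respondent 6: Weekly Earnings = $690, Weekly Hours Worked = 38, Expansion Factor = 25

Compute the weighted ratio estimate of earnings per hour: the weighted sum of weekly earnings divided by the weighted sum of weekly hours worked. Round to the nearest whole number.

Σ wᵢ·y = 2270×22 + 2770×61 + 200×63 + 1890×22 + 790×24 + 690×25
  = 309300
Σ wᵢ·x = 36×22 + 14×61 + 28×63 + 22×22 + 29×24 + 38×25
  = 792 + 854 + 1764 + 484 + 696 + 950 = 5540
Ratio = 309300 / 5540 = 55.830325

56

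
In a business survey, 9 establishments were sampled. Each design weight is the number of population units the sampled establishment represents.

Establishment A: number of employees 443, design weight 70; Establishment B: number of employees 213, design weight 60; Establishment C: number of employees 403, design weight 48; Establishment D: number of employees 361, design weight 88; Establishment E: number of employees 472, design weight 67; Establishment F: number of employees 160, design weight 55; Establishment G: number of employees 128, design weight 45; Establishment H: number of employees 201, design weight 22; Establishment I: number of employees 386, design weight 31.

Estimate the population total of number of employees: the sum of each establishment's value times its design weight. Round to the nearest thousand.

157000

Weighted total = 157474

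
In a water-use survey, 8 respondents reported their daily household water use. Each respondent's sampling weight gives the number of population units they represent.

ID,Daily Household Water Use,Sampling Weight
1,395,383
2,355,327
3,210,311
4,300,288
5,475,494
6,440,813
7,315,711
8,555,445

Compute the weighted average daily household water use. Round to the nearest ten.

Weighted sum = 1482390
Sum of weights = 383 + 327 + 311 + 288 + 494 + 813 + 711 + 445 = 3772
Weighted mean = 1482390 / 3772 = 392.99841

390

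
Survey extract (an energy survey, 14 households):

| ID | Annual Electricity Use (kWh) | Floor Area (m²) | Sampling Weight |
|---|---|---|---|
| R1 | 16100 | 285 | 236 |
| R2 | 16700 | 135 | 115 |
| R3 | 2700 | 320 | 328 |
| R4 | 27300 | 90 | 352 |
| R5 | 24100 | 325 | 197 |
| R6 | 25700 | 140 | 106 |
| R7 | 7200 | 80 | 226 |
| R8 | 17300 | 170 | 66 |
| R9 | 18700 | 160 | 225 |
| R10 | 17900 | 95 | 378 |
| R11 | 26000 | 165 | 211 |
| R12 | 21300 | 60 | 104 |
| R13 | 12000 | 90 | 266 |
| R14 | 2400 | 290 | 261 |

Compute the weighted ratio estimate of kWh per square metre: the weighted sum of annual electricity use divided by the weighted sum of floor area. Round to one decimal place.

90.6

Σ wᵢ·y = 48949500
Σ wᵢ·x = 540185
Ratio = 48949500 / 540185 = 90.616178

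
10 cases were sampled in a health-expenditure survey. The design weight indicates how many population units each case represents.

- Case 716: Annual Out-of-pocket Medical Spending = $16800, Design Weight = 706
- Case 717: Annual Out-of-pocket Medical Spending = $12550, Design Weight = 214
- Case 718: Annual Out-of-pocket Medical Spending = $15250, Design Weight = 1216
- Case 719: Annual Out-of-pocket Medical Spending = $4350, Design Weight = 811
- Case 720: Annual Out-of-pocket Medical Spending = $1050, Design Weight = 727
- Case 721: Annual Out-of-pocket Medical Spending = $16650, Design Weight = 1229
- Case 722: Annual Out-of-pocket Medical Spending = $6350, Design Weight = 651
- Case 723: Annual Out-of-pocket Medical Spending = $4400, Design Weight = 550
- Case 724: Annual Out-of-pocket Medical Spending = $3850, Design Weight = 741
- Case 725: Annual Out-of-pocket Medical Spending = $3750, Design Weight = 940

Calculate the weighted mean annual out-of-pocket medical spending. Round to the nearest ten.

9090

Weighted sum = 70776250
Sum of weights = 706 + 214 + 1216 + 811 + 727 + 1229 + 651 + 550 + 741 + 940 = 7785
Weighted mean = 70776250 / 7785 = 9091.3616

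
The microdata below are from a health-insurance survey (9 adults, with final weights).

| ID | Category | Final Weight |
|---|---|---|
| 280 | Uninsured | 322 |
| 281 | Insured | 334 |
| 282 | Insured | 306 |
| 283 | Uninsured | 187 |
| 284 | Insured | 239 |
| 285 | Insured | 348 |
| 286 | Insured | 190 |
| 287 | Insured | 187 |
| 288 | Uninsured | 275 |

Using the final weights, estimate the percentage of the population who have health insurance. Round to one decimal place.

Sum of weights for 'Insured' = 334 + 306 + 239 + 348 + 190 + 187 = 1604
Total weight = 2388
Weighted proportion = 1604 / 2388 = 0.67169179 → 67.169179%

67.2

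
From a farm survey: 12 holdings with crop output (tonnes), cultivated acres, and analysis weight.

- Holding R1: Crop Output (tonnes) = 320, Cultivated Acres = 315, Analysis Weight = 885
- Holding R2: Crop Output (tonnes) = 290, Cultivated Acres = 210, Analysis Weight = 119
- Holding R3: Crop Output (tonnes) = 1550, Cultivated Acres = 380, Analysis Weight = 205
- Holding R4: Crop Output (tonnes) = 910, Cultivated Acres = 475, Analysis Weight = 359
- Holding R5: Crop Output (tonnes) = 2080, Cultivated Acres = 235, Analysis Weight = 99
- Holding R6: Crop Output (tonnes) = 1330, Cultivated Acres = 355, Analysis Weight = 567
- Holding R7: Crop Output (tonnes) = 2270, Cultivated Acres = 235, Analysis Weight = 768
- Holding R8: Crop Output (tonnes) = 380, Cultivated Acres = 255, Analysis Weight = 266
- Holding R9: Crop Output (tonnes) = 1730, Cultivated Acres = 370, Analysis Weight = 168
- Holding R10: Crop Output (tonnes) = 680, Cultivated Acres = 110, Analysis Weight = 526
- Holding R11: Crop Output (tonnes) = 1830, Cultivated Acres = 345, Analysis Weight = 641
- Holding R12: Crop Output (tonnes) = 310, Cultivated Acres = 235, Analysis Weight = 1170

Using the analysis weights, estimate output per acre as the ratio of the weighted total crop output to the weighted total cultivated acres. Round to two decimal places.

3.63

Σ wᵢ·y = 320×885 + 290×119 + 1550×205 + 910×359 + 2080×99 + 1330×567 + 2270×768 + 380×266 + 1730×168 + 680×526 + 1830×641 + 310×1170
  = 5950670
Σ wᵢ·x = 315×885 + 210×119 + 380×205 + 475×359 + 235×99 + 355×567 + 235×768 + 255×266 + 370×168 + 110×526 + 345×641 + 235×1170
  = 1641165
Ratio = 5950670 / 1641165 = 3.6258816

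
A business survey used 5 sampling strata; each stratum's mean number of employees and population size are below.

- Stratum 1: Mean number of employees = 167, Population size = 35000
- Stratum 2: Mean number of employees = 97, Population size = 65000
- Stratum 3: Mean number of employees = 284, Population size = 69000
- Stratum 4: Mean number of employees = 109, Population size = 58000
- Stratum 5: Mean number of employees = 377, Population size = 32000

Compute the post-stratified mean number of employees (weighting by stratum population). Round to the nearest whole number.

194

Σ Nₕ·x̄ₕ = 50132000
Σ Nₕ = 35000 + 65000 + 69000 + 58000 + 32000 = 259000
Overall mean = 50132000 / 259000 = 193.55985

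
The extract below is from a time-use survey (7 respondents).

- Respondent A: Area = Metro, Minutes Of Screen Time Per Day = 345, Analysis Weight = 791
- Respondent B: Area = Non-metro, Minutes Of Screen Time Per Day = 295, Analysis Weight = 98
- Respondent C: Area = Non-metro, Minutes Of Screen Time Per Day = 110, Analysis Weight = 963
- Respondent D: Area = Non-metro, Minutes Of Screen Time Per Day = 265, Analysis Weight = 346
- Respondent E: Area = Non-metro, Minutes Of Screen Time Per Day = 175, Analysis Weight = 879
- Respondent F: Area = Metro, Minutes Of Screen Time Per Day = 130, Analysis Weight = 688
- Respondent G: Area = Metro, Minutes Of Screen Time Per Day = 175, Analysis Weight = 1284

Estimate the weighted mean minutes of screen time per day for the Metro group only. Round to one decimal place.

Metro rows: A, F, G
Weighted sum = 345×791 + 130×688 + 175×1284
  = 272895 + 89440 + 224700 = 587035
Sum of weights = 2763
Weighted mean = 587035 / 2763 = 212.4629

212.5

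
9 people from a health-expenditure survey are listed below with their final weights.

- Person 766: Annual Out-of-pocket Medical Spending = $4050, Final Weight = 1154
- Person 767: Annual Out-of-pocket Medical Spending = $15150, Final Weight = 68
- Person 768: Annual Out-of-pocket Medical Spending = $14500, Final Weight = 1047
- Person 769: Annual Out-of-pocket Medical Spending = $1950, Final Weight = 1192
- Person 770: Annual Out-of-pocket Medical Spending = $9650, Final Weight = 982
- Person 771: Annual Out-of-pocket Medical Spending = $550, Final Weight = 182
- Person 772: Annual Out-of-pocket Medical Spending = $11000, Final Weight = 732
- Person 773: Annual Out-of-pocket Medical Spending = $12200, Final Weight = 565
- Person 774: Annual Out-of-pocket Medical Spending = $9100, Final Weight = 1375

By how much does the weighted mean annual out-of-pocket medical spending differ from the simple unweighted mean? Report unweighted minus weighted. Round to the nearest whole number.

Unweighted sum = 4050 + 15150 + 14500 + 1950 + 9650 + 550 + 11000 + 12200 + 9100 = 78150
Unweighted mean = 78150 / 9 = 8683.3333
Weighted sum = 4050×1154 + 15150×68 + 14500×1047 + 1950×1192 + 9650×982 + 550×182 + 11000×732 + 12200×565 + 9100×1375
  = 60243700
Sum of weights = 1154 + 68 + 1047 + 1192 + 982 + 182 + 732 + 565 + 1375 = 7297
Weighted mean = 60243700 / 7297 = 8255.9545
Difference (unweighted minus weighted) = 427.37883

427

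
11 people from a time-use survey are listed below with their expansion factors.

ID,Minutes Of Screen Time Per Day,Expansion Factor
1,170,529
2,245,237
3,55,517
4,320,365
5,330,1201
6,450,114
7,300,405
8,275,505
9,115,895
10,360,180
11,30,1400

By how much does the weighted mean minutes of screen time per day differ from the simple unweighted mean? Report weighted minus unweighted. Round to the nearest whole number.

Unweighted sum = 170 + 245 + 55 + 320 + 330 + 450 + 300 + 275 + 115 + 360 + 30 = 2650
Unweighted mean = 2650 / 11 = 240.90909
Weighted sum = 170×529 + 245×237 + 55×517 + 320×365 + 330×1201 + 450×114 + 300×405 + 275×505 + 115×895 + 360×180 + 30×1400
  = 89930 + 58065 + 28435 + 116800 + 396330 + 51300 + 121500 + 138875 + 102925 + 64800 + 42000 = 1210960
Sum of weights = 6348
Weighted mean = 1210960 / 6348 = 190.76244
Difference (weighted minus unweighted) = -50.146646

-50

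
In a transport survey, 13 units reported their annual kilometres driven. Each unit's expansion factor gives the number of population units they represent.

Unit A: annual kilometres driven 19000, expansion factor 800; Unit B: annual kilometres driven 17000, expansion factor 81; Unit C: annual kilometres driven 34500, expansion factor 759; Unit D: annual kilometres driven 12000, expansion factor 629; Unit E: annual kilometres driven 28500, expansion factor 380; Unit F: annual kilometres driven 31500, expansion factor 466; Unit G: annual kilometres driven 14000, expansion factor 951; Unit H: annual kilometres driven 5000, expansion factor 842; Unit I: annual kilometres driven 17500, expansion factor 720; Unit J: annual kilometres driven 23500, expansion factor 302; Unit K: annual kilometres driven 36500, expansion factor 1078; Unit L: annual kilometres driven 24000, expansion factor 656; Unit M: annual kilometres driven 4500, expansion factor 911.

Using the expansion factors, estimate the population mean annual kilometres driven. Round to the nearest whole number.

20085

Weighted sum = 172231000
Sum of weights = 8575
Weighted mean = 172231000 / 8575 = 20085.248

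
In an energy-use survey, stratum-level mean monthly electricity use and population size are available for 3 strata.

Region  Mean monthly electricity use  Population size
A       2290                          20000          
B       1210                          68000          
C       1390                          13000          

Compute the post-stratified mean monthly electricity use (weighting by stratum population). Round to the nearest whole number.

1447

Σ Nₕ·x̄ₕ = 2290×20000 + 1210×68000 + 1390×13000
  = 146150000
Σ Nₕ = 20000 + 68000 + 13000 = 101000
Overall mean = 146150000 / 101000 = 1447.0297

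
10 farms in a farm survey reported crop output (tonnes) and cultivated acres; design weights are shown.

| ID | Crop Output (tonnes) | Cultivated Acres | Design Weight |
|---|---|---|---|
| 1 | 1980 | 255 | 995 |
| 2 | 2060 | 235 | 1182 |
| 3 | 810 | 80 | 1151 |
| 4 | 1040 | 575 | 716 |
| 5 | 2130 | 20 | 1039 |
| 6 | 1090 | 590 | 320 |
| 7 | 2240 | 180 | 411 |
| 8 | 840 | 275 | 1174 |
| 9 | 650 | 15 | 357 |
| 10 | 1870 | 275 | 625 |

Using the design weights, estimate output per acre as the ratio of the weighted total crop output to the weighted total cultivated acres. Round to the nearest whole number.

Σ wᵢ·y = 11951440
Σ wᵢ·x = 255×995 + 235×1182 + 80×1151 + 575×716 + 20×1039 + 590×320 + 180×411 + 275×1174 + 15×357 + 275×625
  = 1818915
Ratio = 11951440 / 1818915 = 6.5706424

7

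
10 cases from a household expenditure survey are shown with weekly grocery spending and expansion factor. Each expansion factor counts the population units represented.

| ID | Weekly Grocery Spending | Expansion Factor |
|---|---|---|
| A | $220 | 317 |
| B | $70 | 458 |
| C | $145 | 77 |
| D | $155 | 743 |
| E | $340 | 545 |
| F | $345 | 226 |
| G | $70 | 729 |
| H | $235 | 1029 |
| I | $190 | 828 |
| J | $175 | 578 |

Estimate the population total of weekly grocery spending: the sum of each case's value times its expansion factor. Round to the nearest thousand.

1043000

Weighted total = 220×317 + 70×458 + 145×77 + 155×743 + 340×545 + 345×226 + 70×729 + 235×1029 + 190×828 + 175×578
  = 69740 + 32060 + 11165 + 115165 + 185300 + 77970 + 51030 + 241815 + 157320 + 101150 = 1042715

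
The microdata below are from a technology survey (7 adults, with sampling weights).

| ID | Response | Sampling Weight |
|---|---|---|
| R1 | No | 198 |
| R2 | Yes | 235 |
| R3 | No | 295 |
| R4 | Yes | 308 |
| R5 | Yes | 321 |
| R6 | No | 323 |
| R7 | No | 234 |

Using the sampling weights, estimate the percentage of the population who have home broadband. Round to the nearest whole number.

45

Sum of weights for 'Yes' = 235 + 308 + 321 = 864
Total weight = 198 + 235 + 295 + 308 + 321 + 323 + 234 = 1914
Weighted proportion = 864 / 1914 = 0.45141066 → 45.141066%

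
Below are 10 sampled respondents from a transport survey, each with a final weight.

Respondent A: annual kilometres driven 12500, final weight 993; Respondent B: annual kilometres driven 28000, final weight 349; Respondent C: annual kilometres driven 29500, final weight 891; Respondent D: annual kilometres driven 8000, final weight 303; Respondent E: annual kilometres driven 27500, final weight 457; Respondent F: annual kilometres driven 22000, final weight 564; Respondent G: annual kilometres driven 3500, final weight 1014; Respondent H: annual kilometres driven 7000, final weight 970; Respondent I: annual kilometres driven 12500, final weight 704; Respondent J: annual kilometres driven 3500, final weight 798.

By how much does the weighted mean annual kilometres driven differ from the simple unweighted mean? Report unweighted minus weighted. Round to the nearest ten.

1510

Unweighted sum = 154000
Unweighted mean = 154000 / 10 = 15400
Weighted sum = 97800500
Sum of weights = 993 + 349 + 891 + 303 + 457 + 564 + 1014 + 970 + 704 + 798 = 7043
Weighted mean = 97800500 / 7043 = 13886.199
Difference (unweighted minus weighted) = 1513.8009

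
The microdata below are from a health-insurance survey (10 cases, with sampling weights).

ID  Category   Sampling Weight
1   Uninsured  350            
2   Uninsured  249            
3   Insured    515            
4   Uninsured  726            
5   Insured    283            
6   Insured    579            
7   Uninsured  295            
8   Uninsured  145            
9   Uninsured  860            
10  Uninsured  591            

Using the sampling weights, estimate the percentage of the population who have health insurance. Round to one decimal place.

30.0

Sum of weights for 'Insured' = 515 + 283 + 579 = 1377
Total weight = 350 + 249 + 515 + 726 + 283 + 579 + 295 + 145 + 860 + 591 = 4593
Weighted proportion = 1377 / 4593 = 0.29980405 → 29.980405%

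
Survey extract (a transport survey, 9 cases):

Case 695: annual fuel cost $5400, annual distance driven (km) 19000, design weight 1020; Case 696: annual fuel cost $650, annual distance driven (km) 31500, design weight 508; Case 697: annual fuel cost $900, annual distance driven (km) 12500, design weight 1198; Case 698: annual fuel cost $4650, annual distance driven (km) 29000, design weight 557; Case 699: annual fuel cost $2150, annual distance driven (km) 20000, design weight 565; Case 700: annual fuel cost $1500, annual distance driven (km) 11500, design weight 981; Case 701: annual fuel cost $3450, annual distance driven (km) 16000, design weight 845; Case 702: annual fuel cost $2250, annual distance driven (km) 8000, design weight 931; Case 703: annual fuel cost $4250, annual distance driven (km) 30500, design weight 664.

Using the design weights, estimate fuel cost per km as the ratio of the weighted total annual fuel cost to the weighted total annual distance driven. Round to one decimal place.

Σ wᵢ·y = 5400×1020 + 650×508 + 900×1198 + 4650×557 + 2150×565 + 1500×981 + 3450×845 + 2250×931 + 4250×664
  = 5508000 + 330200 + 1078200 + 2590050 + 1214750 + 1471500 + 2915250 + 2094750 + 2822000 = 20024700
Σ wᵢ·x = 130311500
Ratio = 20024700 / 130311500 = 0.15366794

0.2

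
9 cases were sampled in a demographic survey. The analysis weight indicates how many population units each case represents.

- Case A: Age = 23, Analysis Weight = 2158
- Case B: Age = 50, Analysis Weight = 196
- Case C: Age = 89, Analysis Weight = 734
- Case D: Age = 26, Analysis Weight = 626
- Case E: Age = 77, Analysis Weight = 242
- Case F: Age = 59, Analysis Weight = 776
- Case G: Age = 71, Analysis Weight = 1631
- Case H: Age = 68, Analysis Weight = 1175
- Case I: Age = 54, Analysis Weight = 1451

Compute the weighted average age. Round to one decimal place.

Weighted sum = 23×2158 + 50×196 + 89×734 + 26×626 + 77×242 + 59×776 + 71×1631 + 68×1175 + 54×1451
  = 49634 + 9800 + 65326 + 16276 + 18634 + 45784 + 115801 + 79900 + 78354 = 479509
Sum of weights = 2158 + 196 + 734 + 626 + 242 + 776 + 1631 + 1175 + 1451 = 8989
Weighted mean = 479509 / 8989 = 53.343976

53.3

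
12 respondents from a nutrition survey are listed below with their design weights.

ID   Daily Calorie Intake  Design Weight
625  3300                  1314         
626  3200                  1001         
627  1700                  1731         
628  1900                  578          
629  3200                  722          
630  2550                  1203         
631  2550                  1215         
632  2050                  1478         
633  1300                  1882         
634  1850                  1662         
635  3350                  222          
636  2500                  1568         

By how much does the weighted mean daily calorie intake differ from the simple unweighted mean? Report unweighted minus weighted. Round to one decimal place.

171.5

Unweighted sum = 3300 + 3200 + 1700 + 1900 + 3200 + 2550 + 2550 + 2050 + 1300 + 1850 + 3350 + 2500 = 29450
Unweighted mean = 29450 / 12 = 2454.1667
Weighted sum = 3300×1314 + 3200×1001 + 1700×1731 + 1900×578 + 3200×722 + 2550×1203 + 2550×1215 + 2050×1478 + 1300×1882 + 1850×1662 + 3350×222 + 2500×1568
  = 33271500
Sum of weights = 14576
Weighted mean = 33271500 / 14576 = 2282.6221
Difference (unweighted minus weighted) = 171.54455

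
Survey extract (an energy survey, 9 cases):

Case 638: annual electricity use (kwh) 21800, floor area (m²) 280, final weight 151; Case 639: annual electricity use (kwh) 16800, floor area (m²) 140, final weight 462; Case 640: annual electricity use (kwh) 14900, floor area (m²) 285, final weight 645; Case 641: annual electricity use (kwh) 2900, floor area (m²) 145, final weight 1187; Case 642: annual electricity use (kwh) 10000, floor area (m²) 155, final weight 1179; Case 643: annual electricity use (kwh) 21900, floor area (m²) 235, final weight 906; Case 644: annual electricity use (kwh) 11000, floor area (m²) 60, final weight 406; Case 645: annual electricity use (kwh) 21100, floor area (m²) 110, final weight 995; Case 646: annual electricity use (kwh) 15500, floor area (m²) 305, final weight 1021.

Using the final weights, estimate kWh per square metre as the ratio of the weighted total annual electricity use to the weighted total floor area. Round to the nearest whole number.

74

Σ wᵢ·y = 21800×151 + 16800×462 + 14900×645 + 2900×1187 + 10000×1179 + 21900×906 + 11000×406 + 21100×995 + 15500×1021
  = 3291800 + 7761600 + 9610500 + 3442300 + 11790000 + 19841400 + 4466000 + 20994500 + 15825500 = 97023600
Σ wᵢ·x = 280×151 + 140×462 + 285×645 + 145×1187 + 155×1179 + 235×906 + 60×406 + 110×995 + 305×1021
  = 1303770
Ratio = 97023600 / 1303770 = 74.417727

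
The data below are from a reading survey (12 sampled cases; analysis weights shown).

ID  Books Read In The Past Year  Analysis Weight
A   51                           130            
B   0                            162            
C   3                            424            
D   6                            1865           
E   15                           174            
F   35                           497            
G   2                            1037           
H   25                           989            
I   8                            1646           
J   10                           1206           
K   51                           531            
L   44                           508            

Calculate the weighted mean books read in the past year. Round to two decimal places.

15.33

Weighted sum = 140557
Sum of weights = 130 + 162 + 424 + 1865 + 174 + 497 + 1037 + 989 + 1646 + 1206 + 531 + 508 = 9169
Weighted mean = 140557 / 9169 = 15.329589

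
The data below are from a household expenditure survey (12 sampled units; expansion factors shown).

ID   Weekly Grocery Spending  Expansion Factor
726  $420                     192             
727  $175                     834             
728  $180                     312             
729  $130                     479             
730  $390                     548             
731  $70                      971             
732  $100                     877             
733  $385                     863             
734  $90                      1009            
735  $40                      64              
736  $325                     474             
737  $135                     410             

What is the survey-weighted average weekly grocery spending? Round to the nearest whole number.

192

Weighted sum = 420×192 + 175×834 + 180×312 + 130×479 + 390×548 + 70×971 + 100×877 + 385×863 + 90×1009 + 40×64 + 325×474 + 135×410
  = 80640 + 145950 + 56160 + 62270 + 213720 + 67970 + 87700 + 332255 + 90810 + 2560 + 154050 + 55350 = 1349435
Sum of weights = 192 + 834 + 312 + 479 + 548 + 971 + 877 + 863 + 1009 + 64 + 474 + 410 = 7033
Weighted mean = 1349435 / 7033 = 191.87189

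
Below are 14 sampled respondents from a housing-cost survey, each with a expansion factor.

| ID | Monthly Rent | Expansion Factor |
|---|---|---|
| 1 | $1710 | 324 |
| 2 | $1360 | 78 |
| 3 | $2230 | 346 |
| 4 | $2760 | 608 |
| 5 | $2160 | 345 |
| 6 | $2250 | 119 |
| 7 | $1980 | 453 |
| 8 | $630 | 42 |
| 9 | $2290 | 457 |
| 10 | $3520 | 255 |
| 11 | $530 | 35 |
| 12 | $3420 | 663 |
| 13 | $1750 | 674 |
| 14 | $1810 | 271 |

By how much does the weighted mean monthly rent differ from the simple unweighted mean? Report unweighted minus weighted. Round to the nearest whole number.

Unweighted sum = 28400
Unweighted mean = 28400 / 14 = 2028.5714
Weighted sum = 10946280
Sum of weights = 4670
Weighted mean = 10946280 / 4670 = 2343.9572
Difference (unweighted minus weighted) = -315.38574

-315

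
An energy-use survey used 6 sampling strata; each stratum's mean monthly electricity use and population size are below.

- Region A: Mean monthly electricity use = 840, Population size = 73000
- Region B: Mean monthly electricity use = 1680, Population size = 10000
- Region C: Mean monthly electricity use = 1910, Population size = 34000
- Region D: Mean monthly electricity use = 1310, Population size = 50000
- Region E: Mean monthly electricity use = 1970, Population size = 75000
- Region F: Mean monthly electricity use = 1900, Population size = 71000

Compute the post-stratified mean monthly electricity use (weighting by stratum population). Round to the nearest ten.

Σ Nₕ·x̄ₕ = 840×73000 + 1680×10000 + 1910×34000 + 1310×50000 + 1970×75000 + 1900×71000
  = 61320000 + 16800000 + 64940000 + 65500000 + 147750000 + 134900000 = 491210000
Σ Nₕ = 313000
Overall mean = 491210000 / 313000 = 1569.361

1570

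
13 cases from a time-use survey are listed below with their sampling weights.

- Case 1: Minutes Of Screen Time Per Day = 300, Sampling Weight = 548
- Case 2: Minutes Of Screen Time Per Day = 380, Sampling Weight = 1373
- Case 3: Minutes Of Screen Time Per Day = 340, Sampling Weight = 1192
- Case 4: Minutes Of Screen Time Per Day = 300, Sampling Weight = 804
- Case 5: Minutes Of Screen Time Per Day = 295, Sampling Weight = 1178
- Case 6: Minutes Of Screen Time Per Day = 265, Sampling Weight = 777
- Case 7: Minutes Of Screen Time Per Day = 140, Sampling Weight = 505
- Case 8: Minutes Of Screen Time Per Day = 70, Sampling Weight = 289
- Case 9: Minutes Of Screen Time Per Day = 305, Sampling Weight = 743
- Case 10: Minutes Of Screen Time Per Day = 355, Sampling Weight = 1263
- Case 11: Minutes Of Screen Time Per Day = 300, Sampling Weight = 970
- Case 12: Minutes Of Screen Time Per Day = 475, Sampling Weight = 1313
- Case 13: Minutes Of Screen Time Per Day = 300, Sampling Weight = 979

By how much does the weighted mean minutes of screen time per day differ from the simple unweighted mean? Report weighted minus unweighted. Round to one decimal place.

29.2

Unweighted sum = 3825
Unweighted mean = 3825 / 13 = 294.23077
Weighted sum = 3860320
Sum of weights = 11934
Weighted mean = 3860320 / 11934 = 323.47243
Difference (weighted minus unweighted) = 29.241662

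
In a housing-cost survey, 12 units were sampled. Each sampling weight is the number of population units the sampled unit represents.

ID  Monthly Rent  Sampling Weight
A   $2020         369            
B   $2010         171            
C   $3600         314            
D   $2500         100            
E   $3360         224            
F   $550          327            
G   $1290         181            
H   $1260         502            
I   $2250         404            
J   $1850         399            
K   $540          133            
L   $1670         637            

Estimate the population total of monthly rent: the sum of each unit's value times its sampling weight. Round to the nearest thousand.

7051000

Weighted total = 2020×369 + 2010×171 + 3600×314 + 2500×100 + 3360×224 + 550×327 + 1290×181 + 1260×502 + 2250×404 + 1850×399 + 540×133 + 1670×637
  = 745380 + 343710 + 1130400 + 250000 + 752640 + 179850 + 233490 + 632520 + 909000 + 738150 + 71820 + 1063790 = 7050750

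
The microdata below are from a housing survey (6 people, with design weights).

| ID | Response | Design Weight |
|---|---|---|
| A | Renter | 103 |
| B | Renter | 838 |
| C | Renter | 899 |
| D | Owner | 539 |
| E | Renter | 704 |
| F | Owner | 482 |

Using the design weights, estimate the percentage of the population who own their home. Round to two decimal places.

28.64

Sum of weights for 'Owner' = 539 + 482 = 1021
Total weight = 103 + 838 + 899 + 539 + 704 + 482 = 3565
Weighted proportion = 1021 / 3565 = 0.28639551 → 28.639551%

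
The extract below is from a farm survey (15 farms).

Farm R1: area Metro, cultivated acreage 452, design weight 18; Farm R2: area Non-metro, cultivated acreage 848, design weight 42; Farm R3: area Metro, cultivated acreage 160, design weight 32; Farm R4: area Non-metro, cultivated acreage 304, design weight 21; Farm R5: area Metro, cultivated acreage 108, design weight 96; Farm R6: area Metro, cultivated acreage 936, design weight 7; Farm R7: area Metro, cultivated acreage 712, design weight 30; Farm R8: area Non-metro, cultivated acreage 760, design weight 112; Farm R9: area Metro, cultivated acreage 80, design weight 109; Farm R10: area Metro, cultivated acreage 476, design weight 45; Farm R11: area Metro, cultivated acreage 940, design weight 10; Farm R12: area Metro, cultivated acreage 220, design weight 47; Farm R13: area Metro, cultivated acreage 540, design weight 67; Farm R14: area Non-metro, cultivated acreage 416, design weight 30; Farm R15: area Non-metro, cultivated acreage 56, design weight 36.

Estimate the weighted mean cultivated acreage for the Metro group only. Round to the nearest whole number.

Metro rows: R1, R3, R5, R6, R7, R9, R10, R11, R12, R13
Weighted sum = 452×18 + 160×32 + 108×96 + 936×7 + 712×30 + 80×109 + 476×45 + 940×10 + 220×47 + 540×67
  = 137596
Sum of weights = 18 + 32 + 96 + 7 + 30 + 109 + 45 + 10 + 47 + 67 = 461
Weighted mean = 137596 / 461 = 298.47289

298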